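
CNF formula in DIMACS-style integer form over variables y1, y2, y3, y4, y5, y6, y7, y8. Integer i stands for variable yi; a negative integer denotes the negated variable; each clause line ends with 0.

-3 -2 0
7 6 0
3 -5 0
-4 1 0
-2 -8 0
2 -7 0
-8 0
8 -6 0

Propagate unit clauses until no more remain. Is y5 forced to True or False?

Unit clause (!y8) sets y8 = False.
(y8 || !y6): since y8 = False, the clause reduces to (!y6). y6 = False.
In (y7 || y6), y6 is now false; y7 must hold, so y7 = True.
(!y7 || y2): since y7 = True, the clause reduces to (y2). y2 = True.
(!y3 || !y2): since y2 = True, the clause reduces to (!y3). y3 = False.
(!y5 || y3): since y3 = False, the clause reduces to (!y5). y5 = False.

False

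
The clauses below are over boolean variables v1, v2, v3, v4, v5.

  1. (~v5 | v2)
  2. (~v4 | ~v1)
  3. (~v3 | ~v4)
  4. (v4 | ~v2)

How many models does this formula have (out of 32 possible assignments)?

7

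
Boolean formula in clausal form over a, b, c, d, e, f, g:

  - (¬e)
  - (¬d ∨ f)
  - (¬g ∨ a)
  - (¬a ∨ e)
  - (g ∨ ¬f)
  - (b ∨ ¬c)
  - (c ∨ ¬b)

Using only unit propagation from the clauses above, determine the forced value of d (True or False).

(¬e) stands alone — e = False.
From (¬a ∨ e) and e = False: a = False.
From (a ∨ ¬g) and a = False: g = False.
From (¬f ∨ g) and g = False: f = False.
(f ∨ ¬d) with f = False leaves only ¬d, so d = False.

False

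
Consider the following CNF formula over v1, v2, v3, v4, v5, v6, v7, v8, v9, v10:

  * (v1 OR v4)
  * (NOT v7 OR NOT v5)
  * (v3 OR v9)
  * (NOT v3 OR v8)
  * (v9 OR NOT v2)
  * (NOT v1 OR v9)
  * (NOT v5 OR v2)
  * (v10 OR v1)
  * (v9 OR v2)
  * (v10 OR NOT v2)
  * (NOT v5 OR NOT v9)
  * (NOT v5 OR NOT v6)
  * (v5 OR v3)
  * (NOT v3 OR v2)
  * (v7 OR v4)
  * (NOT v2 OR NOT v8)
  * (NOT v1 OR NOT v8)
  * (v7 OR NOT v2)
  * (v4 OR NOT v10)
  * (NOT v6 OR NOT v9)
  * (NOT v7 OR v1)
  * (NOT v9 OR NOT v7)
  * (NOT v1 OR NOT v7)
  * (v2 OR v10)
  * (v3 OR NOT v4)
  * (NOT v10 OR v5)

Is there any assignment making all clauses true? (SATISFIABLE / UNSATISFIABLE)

UNSATISFIABLE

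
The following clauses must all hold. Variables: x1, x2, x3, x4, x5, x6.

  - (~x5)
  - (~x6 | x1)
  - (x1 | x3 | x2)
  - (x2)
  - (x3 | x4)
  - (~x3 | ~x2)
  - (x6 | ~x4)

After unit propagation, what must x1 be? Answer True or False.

True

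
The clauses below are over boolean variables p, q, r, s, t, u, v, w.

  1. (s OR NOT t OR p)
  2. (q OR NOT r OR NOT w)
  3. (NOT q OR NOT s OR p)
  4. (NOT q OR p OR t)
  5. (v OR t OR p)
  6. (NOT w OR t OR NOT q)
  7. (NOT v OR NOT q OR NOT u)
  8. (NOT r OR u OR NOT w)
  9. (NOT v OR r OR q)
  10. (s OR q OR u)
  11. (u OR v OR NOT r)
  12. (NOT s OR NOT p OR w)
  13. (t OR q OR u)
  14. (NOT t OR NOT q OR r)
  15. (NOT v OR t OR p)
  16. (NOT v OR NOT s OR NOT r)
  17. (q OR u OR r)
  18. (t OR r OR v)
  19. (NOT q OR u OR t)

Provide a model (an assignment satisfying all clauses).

p = T, q = T, r = T, s = F, t = T, u = T, v = F, w = F

Try p = True.
Branch on q: take q = True.
Branch on r: take r = True.
The remaining clauses are satisfied by s = False, t = True, u = True, v = False, w = False.
Every clause has at least one true literal under this assignment.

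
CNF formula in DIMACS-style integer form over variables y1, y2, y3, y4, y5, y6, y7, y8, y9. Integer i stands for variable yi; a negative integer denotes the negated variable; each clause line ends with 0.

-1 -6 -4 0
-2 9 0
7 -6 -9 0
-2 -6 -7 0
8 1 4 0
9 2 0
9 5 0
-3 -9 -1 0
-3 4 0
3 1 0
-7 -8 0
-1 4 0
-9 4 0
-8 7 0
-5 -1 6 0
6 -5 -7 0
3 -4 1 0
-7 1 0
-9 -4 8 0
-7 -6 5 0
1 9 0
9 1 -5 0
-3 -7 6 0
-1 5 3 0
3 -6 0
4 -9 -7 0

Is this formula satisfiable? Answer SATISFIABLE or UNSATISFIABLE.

y1 = True:
  propagation gives y4=True, y6=False, y5=False, y9=True; an empty clause results — contradiction.
y1 = False:
  propagation gives y3=True, y4=True, y7=False, y8=False; an empty clause results — contradiction.
Every branch closes, so no satisfying assignment exists.

UNSATISFIABLE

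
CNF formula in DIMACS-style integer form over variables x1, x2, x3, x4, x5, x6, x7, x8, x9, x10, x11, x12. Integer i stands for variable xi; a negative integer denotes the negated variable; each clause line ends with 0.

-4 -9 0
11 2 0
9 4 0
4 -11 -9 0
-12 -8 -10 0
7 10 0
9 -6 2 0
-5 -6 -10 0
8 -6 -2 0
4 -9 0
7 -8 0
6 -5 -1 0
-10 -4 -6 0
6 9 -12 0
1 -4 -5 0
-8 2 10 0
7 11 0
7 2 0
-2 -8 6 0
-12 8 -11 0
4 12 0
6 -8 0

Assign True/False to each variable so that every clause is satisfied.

x1=0, x2=1, x3=1, x4=1, x5=0, x6=1, x7=1, x8=1, x9=0, x10=0, x11=1, x12=1

Check each clause:
  1. {¬x9, ¬x4} — ¬x9 is true.
  2. {x11, x2} — x2 is true.
  3. {x4, x9} — x4 is true.
  4. {¬x11, ¬x9, x4} — x4 is true.
  5. {¬x8, ¬x12, ¬x10} — ¬x10 is true.
  6. {x7, x10} — x7 is true.
  7. {¬x6, x2, x9} — x2 is true.
  8. {¬x6, ¬x10, ¬x5} — ¬x5 is true.
  9. {x8, ¬x2, ¬x6} — x8 is true.
  10. {¬x9, x4} — x4 is true.
  11. {x7, ¬x8} — x7 is true.
  12. {x6, ¬x5, ¬x1} — ¬x5 is true.
  13. {¬x4, ¬x6, ¬x10} — ¬x10 is true.
  14. {¬x12, x9, x6} — x6 is true.
  15. {¬x4, ¬x5, x1} — ¬x5 is true.
  16. {x2, ¬x8, x10} — x2 is true.
  17. {x7, x11} — x11 is true.
  18. {x7, x2} — x2 is true.
  19. {x6, ¬x2, ¬x8} — x6 is true.
  20. {¬x12, ¬x11, x8} — x8 is true.
  21. {x4, x12} — x12 is true.
  22. {x6, ¬x8} — x6 is true.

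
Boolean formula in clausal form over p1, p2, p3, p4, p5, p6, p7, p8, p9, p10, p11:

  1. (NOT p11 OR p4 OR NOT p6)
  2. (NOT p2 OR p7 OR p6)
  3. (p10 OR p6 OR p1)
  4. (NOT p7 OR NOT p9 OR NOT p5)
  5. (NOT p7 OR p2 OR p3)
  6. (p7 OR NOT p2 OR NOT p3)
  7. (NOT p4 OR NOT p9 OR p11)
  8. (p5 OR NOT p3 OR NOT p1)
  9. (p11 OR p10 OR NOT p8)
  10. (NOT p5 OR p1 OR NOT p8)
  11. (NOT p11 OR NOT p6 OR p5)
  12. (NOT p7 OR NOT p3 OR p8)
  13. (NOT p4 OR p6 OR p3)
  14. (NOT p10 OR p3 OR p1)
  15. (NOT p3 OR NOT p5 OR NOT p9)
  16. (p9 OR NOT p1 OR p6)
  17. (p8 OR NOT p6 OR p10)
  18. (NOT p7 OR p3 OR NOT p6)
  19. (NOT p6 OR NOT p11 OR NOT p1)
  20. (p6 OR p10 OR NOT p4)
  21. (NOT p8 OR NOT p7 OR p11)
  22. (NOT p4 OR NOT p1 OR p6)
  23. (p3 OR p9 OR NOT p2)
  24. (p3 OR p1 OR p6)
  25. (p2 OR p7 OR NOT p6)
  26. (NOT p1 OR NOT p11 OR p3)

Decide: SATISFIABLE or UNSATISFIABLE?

Try p1 = False.
The remaining clauses are satisfied by p2 = True, p3 = True, p4 = False, p5 = False, p6 = False, p7 = True, p8 = True, p9 = False, p10 = True, p11 = True.
Every clause has at least one true literal under this assignment.
So p1 = False, p2 = True, p3 = True, p4 = False, p5 = False, p6 = False, p7 = True, p8 = True, p9 = False, p10 = True, p11 = True is a satisfying assignment.

SATISFIABLE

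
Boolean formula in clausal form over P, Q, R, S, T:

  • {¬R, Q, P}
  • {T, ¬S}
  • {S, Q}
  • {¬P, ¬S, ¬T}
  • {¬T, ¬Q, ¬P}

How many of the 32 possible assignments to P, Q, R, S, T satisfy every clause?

Case analysis on P and Q:
  P=T, Q=T: remaining (R,S,T) ∈ {(F,F,F); (T,F,F)} — 2.
  P=T, Q=F: a clause becomes empty — 0.
  P=F, Q=T: R free; 3 ways for (S,T) × 2^1 = 6.
  P=F, Q=F: remaining (R,S,T) ∈ {(F,T,T)} — 1.
Total: 2 + 0 + 6 + 1 = 9.

9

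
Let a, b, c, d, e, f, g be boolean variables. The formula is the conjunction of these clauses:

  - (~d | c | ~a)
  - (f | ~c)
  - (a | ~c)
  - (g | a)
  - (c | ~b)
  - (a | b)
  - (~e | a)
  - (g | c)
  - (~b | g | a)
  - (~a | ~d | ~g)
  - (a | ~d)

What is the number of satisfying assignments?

16

Split on a, then c.
  a=1, c=1: b, e free; 3 ways for (d,f,g) × 2^2 = 12.
  a=1, c=0: remaining (b,d,e,f,g) ∈ {(0,0,0,0,1); (0,0,0,1,1); (0,0,1,0,1); (0,0,1,1,1)} — 4.
  a=0, c=1: a clause becomes empty — 0.
  a=0, c=0: a clause becomes empty — 0.
Total: 12 + 4 + 0 + 0 = 16.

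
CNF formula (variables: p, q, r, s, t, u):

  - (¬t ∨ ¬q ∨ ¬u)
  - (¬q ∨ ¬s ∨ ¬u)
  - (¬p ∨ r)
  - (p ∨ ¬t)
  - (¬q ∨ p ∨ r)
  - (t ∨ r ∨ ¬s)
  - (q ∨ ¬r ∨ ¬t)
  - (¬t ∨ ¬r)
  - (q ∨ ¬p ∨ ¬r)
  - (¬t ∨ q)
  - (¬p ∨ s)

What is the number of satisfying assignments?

10

Split on q, then r.
  q=1, r=1: remaining (p,s,t,u) ∈ {(0,0,0,0); (0,0,0,1); (0,1,0,0); (1,1,0,0)} — 4.
  q=1, r=0: a clause becomes empty — 0.
  q=0, r=1: remaining (p,s,t,u) ∈ {(0,0,0,0); (0,0,0,1); (0,1,0,0); (0,1,0,1)} — 4.
  q=0, r=0: remaining (p,s,t,u) ∈ {(0,0,0,0); (0,0,0,1)} — 2.
Total: 4 + 0 + 4 + 2 = 10.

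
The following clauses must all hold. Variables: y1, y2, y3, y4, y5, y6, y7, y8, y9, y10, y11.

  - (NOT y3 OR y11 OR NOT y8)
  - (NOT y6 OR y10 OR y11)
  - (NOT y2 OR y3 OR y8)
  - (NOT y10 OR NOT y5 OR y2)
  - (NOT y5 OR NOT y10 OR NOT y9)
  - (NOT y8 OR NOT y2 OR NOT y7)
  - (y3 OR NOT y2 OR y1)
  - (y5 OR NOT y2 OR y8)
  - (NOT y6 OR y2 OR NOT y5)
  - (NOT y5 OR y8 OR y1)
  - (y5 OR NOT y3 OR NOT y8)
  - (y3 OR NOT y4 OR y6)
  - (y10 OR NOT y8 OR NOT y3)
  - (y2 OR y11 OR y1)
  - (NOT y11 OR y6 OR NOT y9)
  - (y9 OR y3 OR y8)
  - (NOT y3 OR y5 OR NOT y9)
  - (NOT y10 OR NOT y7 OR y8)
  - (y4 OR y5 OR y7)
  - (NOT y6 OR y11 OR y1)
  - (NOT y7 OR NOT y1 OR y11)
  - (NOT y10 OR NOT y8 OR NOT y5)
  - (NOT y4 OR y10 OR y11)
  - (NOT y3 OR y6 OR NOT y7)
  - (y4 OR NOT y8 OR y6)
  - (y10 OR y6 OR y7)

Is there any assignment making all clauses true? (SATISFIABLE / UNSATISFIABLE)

Branch on y1: take y1 = False.
Try y2 = False.
  then y11 is forced to True.
The remaining clauses are satisfied by y3 = False, y4 = True, y5 = False, y6 = True, y7 = True, y8 = True, y9 = True, y10 = False.
Every clause has at least one true literal under this assignment.
So y1=F, y2=F, y3=F, y4=T, y5=F, y6=T, y7=T, y8=T, y9=T, y10=F, y11=T is a satisfying assignment.

SATISFIABLE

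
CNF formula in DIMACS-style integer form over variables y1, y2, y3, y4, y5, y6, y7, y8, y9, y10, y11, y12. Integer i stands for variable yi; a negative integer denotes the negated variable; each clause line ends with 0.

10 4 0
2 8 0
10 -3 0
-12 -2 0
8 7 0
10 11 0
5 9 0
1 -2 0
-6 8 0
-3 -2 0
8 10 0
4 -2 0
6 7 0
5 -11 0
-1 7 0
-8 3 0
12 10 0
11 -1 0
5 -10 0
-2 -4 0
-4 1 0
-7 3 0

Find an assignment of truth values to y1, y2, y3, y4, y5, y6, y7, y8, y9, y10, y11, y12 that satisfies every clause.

y1=True, y2=False, y3=True, y4=False, y5=True, y6=True, y7=True, y8=True, y9=False, y10=True, y11=True, y12=True

Pure literal: y5 appears only positively; assign y5 = True.
Try y1 = True.
  then y7 is forced to True.
  then y11 is forced to True.
  then y3 is forced to True.
  then y10 is forced to True.
  then y2 is forced to False.
  then y8 is forced to True.
y4, y6, y9, y12 are now unconstrained; take y4 = False, y6 = True, y9 = False, y12 = True.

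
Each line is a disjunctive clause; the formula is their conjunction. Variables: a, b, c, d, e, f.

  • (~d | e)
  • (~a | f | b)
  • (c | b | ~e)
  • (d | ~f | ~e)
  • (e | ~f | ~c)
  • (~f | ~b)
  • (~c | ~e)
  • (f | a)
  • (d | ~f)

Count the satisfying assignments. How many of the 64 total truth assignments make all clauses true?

4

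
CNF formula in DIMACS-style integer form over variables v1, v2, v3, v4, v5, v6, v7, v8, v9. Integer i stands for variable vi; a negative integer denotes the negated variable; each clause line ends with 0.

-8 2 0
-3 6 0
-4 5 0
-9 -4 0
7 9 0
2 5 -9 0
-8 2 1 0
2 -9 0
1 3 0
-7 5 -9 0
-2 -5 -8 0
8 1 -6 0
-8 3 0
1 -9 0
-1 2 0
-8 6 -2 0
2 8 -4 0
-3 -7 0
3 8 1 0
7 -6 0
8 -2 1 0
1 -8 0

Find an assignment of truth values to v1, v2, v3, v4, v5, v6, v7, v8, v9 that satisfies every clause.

v1=True, v2=True, v3=False, v4=False, v5=False, v6=False, v7=False, v8=False, v9=True

Check each clause:
  1. (v2 \/ ~v8) — ~v8 is true.
  2. (v6 \/ ~v3) — ~v3 is true.
  3. (~v4 \/ v5) — ~v4 is true.
  4. (~v9 \/ ~v4) — ~v4 is true.
  5. (v7 \/ v9) — v9 is true.
  6. (v2 \/ v5 \/ ~v9) — v2 is true.
  7. (~v8 \/ v2 \/ v1) — ~v8 is true.
  8. (v2 \/ ~v9) — v2 is true.
  9. (v1 \/ v3) — v1 is true.
  10. (v5 \/ ~v7 \/ ~v9) — ~v7 is true.
  11. (~v2 \/ ~v5 \/ ~v8) — ~v8 is true.
  12. (v8 \/ v1 \/ ~v6) — v1 is true.
  13. (v3 \/ ~v8) — ~v8 is true.
  14. (~v9 \/ v1) — v1 is true.
  15. (v2 \/ ~v1) — v2 is true.
  16. (~v2 \/ v6 \/ ~v8) — ~v8 is true.
  17. (v8 \/ v2 \/ ~v4) — v2 is true.
  18. (~v3 \/ ~v7) — ~v7 is true.
  19. (v8 \/ v3 \/ v1) — v1 is true.
  20. (~v6 \/ v7) — ~v6 is true.
  21. (v8 \/ v1 \/ ~v2) — v1 is true.
  22. (~v8 \/ v1) — ~v8 is true.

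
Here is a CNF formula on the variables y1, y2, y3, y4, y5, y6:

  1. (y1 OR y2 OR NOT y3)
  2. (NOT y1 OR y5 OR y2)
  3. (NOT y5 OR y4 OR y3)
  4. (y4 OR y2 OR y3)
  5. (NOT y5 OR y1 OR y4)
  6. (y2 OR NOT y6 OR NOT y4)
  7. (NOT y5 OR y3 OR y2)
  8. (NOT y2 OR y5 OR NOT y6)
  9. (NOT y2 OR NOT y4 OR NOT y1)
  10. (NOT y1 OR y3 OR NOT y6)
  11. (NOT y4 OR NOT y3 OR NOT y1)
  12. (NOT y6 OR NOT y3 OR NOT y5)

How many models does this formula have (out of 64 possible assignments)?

12

Split on y2, then y3.
  y2=1, y3=1: 5 of the 16 assignments to (y1,y4,y5,y6) work.
  y2=1, y3=0: 5 of the 16 assignments to (y1,y4,y5,y6) work.
  y2=0, y3=1: remaining (y1,y4,y5,y6) ∈ {(1,0,1,0)} — 1.
  y2=0, y3=0: remaining (y1,y4,y5,y6) ∈ {(0,1,0,0)} — 1.
Total: 5 + 5 + 1 + 1 = 12.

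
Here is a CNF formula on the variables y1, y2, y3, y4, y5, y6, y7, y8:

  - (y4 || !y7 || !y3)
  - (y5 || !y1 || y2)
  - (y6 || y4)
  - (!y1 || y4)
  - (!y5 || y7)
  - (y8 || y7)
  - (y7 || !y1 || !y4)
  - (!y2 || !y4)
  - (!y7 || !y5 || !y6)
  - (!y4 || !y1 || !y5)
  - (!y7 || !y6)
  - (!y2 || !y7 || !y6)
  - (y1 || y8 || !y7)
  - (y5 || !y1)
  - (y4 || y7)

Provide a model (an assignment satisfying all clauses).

y1=False, y2=False, y3=False, y4=True, y5=True, y6=False, y7=True, y8=True

Check each clause:
  1. (!y7 || !y3 || y4) — y4 is true.
  2. (!y1 || y5 || y2) — y5 is true.
  3. (y6 || y4) — y4 is true.
  4. (!y1 || y4) — y4 is true.
  5. (y7 || !y5) — y7 is true.
  6. (y7 || y8) — y8 is true.
  7. (y7 || !y4 || !y1) — !y1 is true.
  8. (!y2 || !y4) — !y2 is true.
  9. (!y6 || !y7 || !y5) — !y6 is true.
  10. (!y1 || !y4 || !y5) — !y1 is true.
  11. (!y7 || !y6) — !y6 is true.
  12. (!y6 || !y2 || !y7) — !y6 is true.
  13. (y1 || y8 || !y7) — y8 is true.
  14. (y5 || !y1) — y5 is true.
  15. (y4 || y7) — y4 is true.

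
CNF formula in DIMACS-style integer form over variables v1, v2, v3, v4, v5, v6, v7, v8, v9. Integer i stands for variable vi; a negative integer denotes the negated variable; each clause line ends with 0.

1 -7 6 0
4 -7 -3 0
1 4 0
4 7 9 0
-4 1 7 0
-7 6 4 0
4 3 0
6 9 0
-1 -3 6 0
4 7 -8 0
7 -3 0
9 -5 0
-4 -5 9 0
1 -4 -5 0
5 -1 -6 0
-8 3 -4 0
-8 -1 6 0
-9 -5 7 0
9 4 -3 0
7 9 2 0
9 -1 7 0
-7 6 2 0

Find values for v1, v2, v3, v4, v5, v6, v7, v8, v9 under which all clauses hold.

v1 = True, v2 = False, v3 = True, v4 = True, v5 = True, v6 = True, v7 = True, v8 = False, v9 = True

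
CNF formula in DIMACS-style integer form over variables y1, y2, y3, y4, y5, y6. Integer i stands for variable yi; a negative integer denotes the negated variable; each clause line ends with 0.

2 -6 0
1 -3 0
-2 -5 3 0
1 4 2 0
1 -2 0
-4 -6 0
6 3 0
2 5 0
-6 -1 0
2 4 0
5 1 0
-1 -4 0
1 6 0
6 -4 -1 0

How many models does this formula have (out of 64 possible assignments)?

2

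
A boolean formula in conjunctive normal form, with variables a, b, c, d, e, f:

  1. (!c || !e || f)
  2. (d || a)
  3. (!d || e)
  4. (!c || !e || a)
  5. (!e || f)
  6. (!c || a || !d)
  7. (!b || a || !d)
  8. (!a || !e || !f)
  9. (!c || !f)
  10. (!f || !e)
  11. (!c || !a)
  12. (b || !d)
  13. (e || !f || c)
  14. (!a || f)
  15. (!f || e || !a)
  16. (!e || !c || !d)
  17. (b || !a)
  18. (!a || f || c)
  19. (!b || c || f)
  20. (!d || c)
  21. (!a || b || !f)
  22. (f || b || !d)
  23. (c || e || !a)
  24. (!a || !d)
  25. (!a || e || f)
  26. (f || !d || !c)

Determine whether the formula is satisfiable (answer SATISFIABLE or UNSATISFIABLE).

UNSATISFIABLE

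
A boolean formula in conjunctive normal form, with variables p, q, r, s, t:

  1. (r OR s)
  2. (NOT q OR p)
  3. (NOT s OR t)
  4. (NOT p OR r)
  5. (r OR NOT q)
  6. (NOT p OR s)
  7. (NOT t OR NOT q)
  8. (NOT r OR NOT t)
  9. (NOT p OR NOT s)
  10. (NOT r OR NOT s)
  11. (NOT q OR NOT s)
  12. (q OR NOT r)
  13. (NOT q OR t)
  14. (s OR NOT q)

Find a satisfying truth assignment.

Branch on p: take p = False.
  then q is forced to False.
  then r is forced to False.
  then s is forced to True.
  then t is forced to True.
Every clause has at least one true literal under this assignment.

p = F, q = F, r = F, s = T, t = T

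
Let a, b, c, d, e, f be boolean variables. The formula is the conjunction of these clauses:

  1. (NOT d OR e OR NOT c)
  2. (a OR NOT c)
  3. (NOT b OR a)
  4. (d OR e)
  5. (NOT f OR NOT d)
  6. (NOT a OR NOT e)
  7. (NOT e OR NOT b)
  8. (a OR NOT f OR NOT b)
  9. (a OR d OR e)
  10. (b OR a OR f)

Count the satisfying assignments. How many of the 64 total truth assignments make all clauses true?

3

The models are:
  a=0 b=0 c=0 d=0 e=1 f=1
  a=1 b=0 c=0 d=1 e=0 f=0
  a=1 b=1 c=0 d=1 e=0 f=0
That's 3 in total.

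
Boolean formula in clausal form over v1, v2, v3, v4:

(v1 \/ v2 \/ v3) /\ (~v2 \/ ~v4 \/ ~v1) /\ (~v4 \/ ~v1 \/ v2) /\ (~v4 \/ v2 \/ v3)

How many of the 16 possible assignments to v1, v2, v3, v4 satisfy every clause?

Split on v2, then v1.
  v2=1, v1=1: remaining (v3,v4) ∈ {(0,0); (1,0)} — 2.
  v2=1, v1=0: remaining (v3,v4) ∈ {(0,0); (0,1); (1,0); (1,1)} — 4.
  v2=0, v1=1: remaining (v3,v4) ∈ {(0,0); (1,0)} — 2.
  v2=0, v1=0: remaining (v3,v4) ∈ {(1,0); (1,1)} — 2.
Total: 2 + 4 + 2 + 2 = 10.

10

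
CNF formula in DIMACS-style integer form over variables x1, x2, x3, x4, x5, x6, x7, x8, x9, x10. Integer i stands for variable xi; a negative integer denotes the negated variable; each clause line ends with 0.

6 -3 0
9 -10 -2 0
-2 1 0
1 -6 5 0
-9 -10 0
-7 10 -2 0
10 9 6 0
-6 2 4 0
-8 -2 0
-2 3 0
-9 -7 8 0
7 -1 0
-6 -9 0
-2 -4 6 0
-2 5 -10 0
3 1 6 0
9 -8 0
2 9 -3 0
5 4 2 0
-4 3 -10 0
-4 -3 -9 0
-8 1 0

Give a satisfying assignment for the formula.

x1=F, x2=F, x3=F, x4=T, x5=T, x6=T, x7=F, x8=F, x9=F, x10=F

Check each clause:
  1. (x6 \/ ~x3) — ~x3 is true.
  2. (x9 \/ ~x10 \/ ~x2) — ~x10 is true.
  3. (~x2 \/ x1) — ~x2 is true.
  4. (x1 \/ ~x6 \/ x5) — x5 is true.
  5. (~x9 \/ ~x10) — ~x10 is true.
  6. (~x2 \/ ~x7 \/ x10) — ~x7 is true.
  7. (x10 \/ x9 \/ x6) — x6 is true.
  8. (x2 \/ ~x6 \/ x4) — x4 is true.
  9. (~x2 \/ ~x8) — ~x8 is true.
  10. (~x2 \/ x3) — ~x2 is true.
  11. (~x9 \/ x8 \/ ~x7) — ~x7 is true.
  12. (~x1 \/ x7) — ~x1 is true.
  13. (~x9 \/ ~x6) — ~x9 is true.
  14. (x6 \/ ~x2 \/ ~x4) — x6 is true.
  15. (~x2 \/ x5 \/ ~x10) — x5 is true.
  16. (x6 \/ x3 \/ x1) — x6 is true.
  17. (~x8 \/ x9) — ~x8 is true.
  18. (~x3 \/ x9 \/ x2) — ~x3 is true.
  19. (x5 \/ x2 \/ x4) — x4 is true.
  20. (~x10 \/ ~x4 \/ x3) — ~x10 is true.
  21. (~x9 \/ ~x4 \/ ~x3) — ~x3 is true.
  22. (~x8 \/ x1) — ~x8 is true.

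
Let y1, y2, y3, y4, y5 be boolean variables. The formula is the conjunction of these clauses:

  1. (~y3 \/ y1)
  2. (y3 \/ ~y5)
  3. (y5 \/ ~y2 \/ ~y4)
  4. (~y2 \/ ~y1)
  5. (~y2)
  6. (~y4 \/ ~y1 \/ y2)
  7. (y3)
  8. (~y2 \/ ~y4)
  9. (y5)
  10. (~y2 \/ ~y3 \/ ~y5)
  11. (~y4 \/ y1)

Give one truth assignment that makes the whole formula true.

y1 = True, y2 = False, y3 = True, y4 = False, y5 = True

Check each clause:
  1. (~y3 \/ y1) — y1 is true.
  2. (~y5 \/ y3) — y3 is true.
  3. (~y4 \/ ~y2 \/ y5) — ~y4 is true.
  4. (~y2 \/ ~y1) — ~y2 is true.
  5. (~y2) — ~y2 is true.
  6. (y2 \/ ~y1 \/ ~y4) — ~y4 is true.
  7. (y3) — y3 is true.
  8. (~y2 \/ ~y4) — ~y4 is true.
  9. (y5) — y5 is true.
  10. (~y3 \/ ~y2 \/ ~y5) — ~y2 is true.
  11. (~y4 \/ y1) — y1 is true.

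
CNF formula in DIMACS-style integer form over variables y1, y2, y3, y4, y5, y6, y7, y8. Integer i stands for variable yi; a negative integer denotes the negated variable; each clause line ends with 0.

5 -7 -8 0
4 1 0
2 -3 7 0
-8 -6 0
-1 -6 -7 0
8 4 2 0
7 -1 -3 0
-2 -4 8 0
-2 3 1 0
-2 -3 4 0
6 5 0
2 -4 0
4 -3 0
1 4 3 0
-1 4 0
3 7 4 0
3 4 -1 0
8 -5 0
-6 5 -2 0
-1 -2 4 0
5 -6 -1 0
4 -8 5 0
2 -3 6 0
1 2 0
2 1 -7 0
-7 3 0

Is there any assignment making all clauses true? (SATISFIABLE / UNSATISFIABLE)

SATISFIABLE

Try y1 = True.
  then y4 is forced to True.
  then y2 is forced to True.
  then y8 is forced to True.
  then y6 is forced to False.
  then y5 is forced to True.
For the remaining variables, y3 = False, y7 = False works.
So y1 = 1, y2 = 1, y3 = 0, y4 = 1, y5 = 1, y6 = 0, y7 = 0, y8 = 1 is a satisfying assignment.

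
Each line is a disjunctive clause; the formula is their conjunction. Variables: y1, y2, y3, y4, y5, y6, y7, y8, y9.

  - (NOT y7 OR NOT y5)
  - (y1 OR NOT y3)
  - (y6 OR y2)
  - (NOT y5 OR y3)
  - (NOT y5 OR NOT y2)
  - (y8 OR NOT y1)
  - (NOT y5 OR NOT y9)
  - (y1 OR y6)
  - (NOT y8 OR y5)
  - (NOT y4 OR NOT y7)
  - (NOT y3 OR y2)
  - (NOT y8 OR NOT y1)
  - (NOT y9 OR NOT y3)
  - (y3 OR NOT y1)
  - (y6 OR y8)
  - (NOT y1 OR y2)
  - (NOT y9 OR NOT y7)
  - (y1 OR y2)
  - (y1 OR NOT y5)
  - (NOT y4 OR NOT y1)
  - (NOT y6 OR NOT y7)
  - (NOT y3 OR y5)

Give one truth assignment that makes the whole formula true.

y1=F  y2=T  y3=F  y4=F  y5=F  y6=T  y7=F  y8=F  y9=F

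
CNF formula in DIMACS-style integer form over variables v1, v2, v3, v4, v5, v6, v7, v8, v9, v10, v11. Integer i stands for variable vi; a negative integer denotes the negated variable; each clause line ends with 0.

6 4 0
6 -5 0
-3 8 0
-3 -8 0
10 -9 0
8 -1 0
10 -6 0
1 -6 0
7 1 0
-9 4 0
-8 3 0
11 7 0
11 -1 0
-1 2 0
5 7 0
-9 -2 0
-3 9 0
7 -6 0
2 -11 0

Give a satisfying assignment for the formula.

v1 = 0, v2 = 0, v3 = 0, v4 = 1, v5 = 0, v6 = 0, v7 = 1, v8 = 0, v9 = 0, v10 = 0, v11 = 0

Check each clause:
  1. (v4 ∨ v6) — v4 is true.
  2. (¬v5 ∨ v6) — ¬v5 is true.
  3. (¬v3 ∨ v8) — ¬v3 is true.
  4. (¬v8 ∨ ¬v3) — ¬v8 is true.
  5. (v10 ∨ ¬v9) — ¬v9 is true.
  6. (¬v1 ∨ v8) — ¬v1 is true.
  7. (v10 ∨ ¬v6) — ¬v6 is true.
  8. (¬v6 ∨ v1) — ¬v6 is true.
  9. (v1 ∨ v7) — v7 is true.
  10. (¬v9 ∨ v4) — v4 is true.
  11. (v3 ∨ ¬v8) — ¬v8 is true.
  12. (v11 ∨ v7) — v7 is true.
  13. (v11 ∨ ¬v1) — ¬v1 is true.
  14. (¬v1 ∨ v2) — ¬v1 is true.
  15. (v7 ∨ v5) — v7 is true.
  16. (¬v2 ∨ ¬v9) — ¬v2 is true.
  17. (¬v3 ∨ v9) — ¬v3 is true.
  18. (v7 ∨ ¬v6) — ¬v6 is true.
  19. (v2 ∨ ¬v11) — ¬v11 is true.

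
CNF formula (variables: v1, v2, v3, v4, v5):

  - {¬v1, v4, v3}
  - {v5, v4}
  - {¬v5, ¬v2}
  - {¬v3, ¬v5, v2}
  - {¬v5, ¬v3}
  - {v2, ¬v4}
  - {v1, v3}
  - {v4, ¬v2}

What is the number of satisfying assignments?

The models are:
  v1=F v2=T v3=T v4=T v5=F
  v1=T v2=T v3=F v4=T v5=F
  v1=T v2=T v3=T v4=T v5=F
Count: 3.

3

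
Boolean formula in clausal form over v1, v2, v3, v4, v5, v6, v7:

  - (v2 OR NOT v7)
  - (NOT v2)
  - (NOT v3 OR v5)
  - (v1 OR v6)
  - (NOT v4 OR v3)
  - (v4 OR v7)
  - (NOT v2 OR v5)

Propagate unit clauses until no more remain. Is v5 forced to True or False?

True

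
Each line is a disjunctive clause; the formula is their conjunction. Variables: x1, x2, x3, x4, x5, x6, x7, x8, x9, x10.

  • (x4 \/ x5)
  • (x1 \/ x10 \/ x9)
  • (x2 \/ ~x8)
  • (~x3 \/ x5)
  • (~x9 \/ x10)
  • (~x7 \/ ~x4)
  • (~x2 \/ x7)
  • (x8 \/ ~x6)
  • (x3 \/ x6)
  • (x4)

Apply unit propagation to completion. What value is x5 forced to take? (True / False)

True

(x4) is a unit clause: x4 = True.
From (~x4 \/ ~x7) and x4 = True: x7 = False.
From (x7 \/ ~x2) and x7 = False: x2 = False.
(~x8 \/ x2) with x2 = False leaves only ~x8, so x8 = False.
In (x8 \/ ~x6), x8 is now false; ~x6 must hold, so x6 = False.
In (x6 \/ x3), x6 is now false; x3 must hold, so x3 = True.
From (x5 \/ ~x3) and x3 = True: x5 = True.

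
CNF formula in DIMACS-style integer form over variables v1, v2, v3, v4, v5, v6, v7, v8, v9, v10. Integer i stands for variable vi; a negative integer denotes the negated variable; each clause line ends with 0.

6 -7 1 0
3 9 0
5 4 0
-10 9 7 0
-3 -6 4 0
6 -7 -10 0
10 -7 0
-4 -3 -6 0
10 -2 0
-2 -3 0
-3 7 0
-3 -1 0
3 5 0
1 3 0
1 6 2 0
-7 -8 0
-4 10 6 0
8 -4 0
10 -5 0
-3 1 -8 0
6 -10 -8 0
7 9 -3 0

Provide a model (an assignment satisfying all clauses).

v1 = T, v2 = F, v3 = F, v4 = F, v5 = T, v6 = T, v7 = F, v8 = T, v9 = T, v10 = T

Pure literal: v9 appears only positively; assign v9 = True.
Try v1 = True.
  then v3 is forced to False.
  then v5 is forced to True.
  then v10 is forced to True.
Try v4 = False.
Branch on v6: take v6 = True.
The remaining clauses are satisfied by v2 = False, v7 = False, v8 = True.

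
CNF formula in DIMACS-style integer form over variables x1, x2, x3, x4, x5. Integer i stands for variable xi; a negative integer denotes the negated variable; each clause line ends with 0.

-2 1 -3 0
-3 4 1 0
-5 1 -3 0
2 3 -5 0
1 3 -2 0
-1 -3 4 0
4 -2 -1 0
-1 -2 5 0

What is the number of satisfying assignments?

Case analysis on x1 and x3:
  x1=T, x3=T: remaining (x2,x4,x5) ∈ {(F,T,F); (F,T,T); (T,T,T)} — 3.
  x1=T, x3=F: remaining (x2,x4,x5) ∈ {(F,F,F); (F,T,F); (T,T,T)} — 3.
  x1=F, x3=T: remaining (x2,x4,x5) ∈ {(F,T,F)} — 1.
  x1=F, x3=F: remaining (x2,x4,x5) ∈ {(F,F,F); (F,T,F)} — 2.
Total: 3 + 3 + 1 + 2 = 9.

9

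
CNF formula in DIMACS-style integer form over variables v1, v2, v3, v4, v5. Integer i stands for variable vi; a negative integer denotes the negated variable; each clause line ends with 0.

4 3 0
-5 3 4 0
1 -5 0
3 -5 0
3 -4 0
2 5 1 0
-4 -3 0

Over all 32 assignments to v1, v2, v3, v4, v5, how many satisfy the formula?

5

Satisfying assignments:
  v1=F v2=T v3=T v4=F v5=F
  v1=T v2=F v3=T v4=F v5=F
  v1=T v2=F v3=T v4=F v5=T
  v1=T v2=T v3=T v4=F v5=F
  v1=T v2=T v3=T v4=F v5=T
That's 5 in total.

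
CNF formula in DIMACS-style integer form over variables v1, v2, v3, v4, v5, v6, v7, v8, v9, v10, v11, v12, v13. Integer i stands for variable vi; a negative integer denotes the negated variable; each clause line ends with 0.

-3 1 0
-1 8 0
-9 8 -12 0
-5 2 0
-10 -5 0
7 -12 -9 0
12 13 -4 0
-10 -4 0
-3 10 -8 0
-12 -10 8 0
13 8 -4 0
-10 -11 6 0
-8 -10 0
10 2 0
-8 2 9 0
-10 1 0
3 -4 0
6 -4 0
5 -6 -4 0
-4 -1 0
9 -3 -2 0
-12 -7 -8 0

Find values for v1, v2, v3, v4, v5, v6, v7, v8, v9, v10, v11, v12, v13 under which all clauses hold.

v1 = False, v2 = True, v3 = False, v4 = False, v5 = True, v6 = True, v7 = False, v8 = False, v9 = False, v10 = False, v11 = True, v12 = False, v13 = True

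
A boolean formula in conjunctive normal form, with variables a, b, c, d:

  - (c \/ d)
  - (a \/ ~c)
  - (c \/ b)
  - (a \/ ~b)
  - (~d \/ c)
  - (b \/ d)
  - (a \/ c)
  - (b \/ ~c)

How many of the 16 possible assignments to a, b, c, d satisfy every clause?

2

The models are:
  a=T b=T c=T d=F
  a=T b=T c=T d=T
That's 2 in total.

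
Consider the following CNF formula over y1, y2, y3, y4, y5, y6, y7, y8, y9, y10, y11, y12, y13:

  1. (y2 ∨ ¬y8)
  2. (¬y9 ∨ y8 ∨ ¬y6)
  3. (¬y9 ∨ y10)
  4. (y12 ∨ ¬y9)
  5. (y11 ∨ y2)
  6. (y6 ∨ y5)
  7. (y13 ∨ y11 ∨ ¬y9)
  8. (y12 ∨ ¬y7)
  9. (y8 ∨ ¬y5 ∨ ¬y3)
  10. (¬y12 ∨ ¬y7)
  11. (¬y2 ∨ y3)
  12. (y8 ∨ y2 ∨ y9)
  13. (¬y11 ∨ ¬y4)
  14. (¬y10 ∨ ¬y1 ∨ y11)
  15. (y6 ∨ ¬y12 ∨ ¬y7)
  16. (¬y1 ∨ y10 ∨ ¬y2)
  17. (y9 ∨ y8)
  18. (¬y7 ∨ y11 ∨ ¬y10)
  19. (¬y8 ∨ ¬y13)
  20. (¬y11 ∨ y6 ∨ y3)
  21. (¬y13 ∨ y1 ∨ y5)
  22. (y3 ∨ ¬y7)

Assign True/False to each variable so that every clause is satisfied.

y1 = False  y2 = True  y3 = True  y4 = False  y5 = False  y6 = True  y7 = False  y8 = True  y9 = False  y10 = True  y11 = False  y12 = True  y13 = False

Pure literal: y4 appears only negated; assign y4 = False.
y7 occurs only negated in the remaining clauses — set y7 = False.
Set y1 = False and propagate.
The remaining clauses are satisfied by y2 = True, y3 = True, y5 = False, y6 = True, y8 = True, y9 = False, y10 = True, y11 = False, y12 = True, y13 = False.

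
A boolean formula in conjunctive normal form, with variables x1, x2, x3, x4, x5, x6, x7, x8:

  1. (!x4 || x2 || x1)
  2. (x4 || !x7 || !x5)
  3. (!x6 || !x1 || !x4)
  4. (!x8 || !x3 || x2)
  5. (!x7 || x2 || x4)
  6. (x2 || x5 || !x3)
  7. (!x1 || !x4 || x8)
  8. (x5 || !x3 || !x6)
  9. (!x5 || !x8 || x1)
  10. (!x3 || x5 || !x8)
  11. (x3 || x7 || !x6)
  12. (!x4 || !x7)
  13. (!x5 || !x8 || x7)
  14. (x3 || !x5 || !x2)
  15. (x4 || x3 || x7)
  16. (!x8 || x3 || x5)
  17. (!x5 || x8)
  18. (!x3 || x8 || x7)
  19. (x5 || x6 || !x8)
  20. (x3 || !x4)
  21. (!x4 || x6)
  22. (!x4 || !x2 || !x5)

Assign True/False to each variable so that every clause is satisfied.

x1=F, x2=T, x3=T, x4=F, x5=F, x6=F, x7=T, x8=F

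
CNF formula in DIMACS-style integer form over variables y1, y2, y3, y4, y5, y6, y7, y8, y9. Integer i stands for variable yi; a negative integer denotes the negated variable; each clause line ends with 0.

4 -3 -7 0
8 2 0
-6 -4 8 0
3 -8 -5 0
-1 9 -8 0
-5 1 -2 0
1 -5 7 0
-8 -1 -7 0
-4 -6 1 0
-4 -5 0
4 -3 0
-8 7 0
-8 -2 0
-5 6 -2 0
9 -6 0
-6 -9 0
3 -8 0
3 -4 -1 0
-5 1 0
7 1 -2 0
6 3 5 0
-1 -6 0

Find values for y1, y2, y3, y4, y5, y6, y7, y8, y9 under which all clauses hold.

y1 = False, y2 = True, y3 = True, y4 = True, y5 = False, y6 = False, y7 = True, y8 = False, y9 = True

Branch on y1: take y1 = False.
  then y5 is forced to False.
Set y2 = True and propagate.
  then y8 is forced to False.
  then y7 is forced to True.
Try y3 = True.
  then y4 is forced to True.
  then y6 is forced to False.
y9 is now unconstrained; take y9 = True.
Every clause has at least one true literal under this assignment.
Check each clause:
  1. (!y7 || !y3 || y4) — y4 is true.
  2. (y8 || y2) — y2 is true.
  3. (!y6 || !y4 || y8) — !y6 is true.
  4. (y3 || !y5 || !y8) — !y8 is true.
  5. (!y8 || y9 || !y1) — !y8 is true.
  6. (y1 || !y5 || !y2) — !y5 is true.
  7. (y1 || y7 || !y5) — !y5 is true.
  8. (!y8 || !y1 || !y7) — !y8 is true.
  9. (!y4 || !y6 || y1) — !y6 is true.
  10. (!y5 || !y4) — !y5 is true.
  11. (y4 || !y3) — y4 is true.
  12. (!y8 || y7) — !y8 is true.
  13. (!y8 || !y2) — !y8 is true.
  14. (!y5 || !y2 || y6) — !y5 is true.
  15. (!y6 || y9) — y9 is true.
  16. (!y6 || !y9) — !y6 is true.
  17. (!y8 || y3) — !y8 is true.
  18. (!y4 || y3 || !y1) — y3 is true.
  19. (!y5 || y1) — !y5 is true.
  20. (y1 || y7 || !y2) — y7 is true.
  21. (y5 || y3 || y6) — y3 is true.
  22. (!y6 || !y1) — !y6 is true.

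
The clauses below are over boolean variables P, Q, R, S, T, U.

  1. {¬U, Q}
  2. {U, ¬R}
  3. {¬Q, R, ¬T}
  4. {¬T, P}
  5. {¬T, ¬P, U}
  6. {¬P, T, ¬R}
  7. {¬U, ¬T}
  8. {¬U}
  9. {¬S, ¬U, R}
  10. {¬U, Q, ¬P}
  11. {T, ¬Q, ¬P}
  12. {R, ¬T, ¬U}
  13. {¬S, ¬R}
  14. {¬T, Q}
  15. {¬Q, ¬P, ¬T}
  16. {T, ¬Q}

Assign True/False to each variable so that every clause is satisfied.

P=False  Q=False  R=False  S=False  T=False  U=False

(¬U) is a unit clause, so U = False.
(¬R) is a unit clause, so R = False.
Set P = False and propagate.
  then T is forced to False.
  then Q is forced to False.
S is now unconstrained; take S = False.
Every clause has at least one true literal under this assignment.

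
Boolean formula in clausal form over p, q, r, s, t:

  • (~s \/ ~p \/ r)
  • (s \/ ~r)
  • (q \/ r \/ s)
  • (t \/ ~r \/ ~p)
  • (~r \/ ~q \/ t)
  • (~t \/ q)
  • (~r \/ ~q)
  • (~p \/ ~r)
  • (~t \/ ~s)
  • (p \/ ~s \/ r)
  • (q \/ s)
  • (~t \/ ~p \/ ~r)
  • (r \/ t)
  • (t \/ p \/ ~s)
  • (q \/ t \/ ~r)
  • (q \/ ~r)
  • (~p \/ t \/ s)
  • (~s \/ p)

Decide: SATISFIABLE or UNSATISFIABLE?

SATISFIABLE

Set p = False and propagate.
  then s is forced to False.
  then r is forced to False.
  then q is forced to True.
  then t is forced to True.
Every clause has at least one true literal under this assignment.
So p = False, q = True, r = False, s = False, t = True is a satisfying assignment.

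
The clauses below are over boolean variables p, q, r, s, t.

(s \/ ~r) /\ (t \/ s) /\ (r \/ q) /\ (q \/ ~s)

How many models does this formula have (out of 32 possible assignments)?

10

Case analysis on s and q:
  s=1, q=1: p, r, t free → 2^3 = 8.
  s=1, q=0: a clause becomes empty — 0.
  s=0, q=1: remaining (p,r,t) ∈ {(0,0,1); (1,0,1)} — 2.
  s=0, q=0: a clause becomes empty — 0.
Total: 8 + 0 + 2 + 0 = 10.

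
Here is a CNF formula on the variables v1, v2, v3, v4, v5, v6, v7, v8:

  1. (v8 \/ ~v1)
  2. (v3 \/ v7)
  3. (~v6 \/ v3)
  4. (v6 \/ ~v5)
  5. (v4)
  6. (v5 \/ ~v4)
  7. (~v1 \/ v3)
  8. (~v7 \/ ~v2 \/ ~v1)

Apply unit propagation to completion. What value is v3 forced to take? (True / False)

True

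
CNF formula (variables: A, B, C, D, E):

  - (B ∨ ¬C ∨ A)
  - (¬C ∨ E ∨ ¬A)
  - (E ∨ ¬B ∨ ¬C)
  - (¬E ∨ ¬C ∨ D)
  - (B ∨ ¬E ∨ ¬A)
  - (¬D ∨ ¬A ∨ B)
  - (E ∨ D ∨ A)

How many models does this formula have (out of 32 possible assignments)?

13

Split on A, then E.
  A=T, E=T: remaining (B,C,D) ∈ {(T,F,F); (T,F,T); (T,T,T)} — 3.
  A=T, E=F: remaining (B,C,D) ∈ {(F,F,F); (T,F,F); (T,F,T)} — 3.
  A=F, E=T: 5 of the 8 assignments to (B,C,D) work.
  A=F, E=F: remaining (B,C,D) ∈ {(F,F,T); (T,F,T)} — 2.
Total: 3 + 3 + 5 + 2 = 13.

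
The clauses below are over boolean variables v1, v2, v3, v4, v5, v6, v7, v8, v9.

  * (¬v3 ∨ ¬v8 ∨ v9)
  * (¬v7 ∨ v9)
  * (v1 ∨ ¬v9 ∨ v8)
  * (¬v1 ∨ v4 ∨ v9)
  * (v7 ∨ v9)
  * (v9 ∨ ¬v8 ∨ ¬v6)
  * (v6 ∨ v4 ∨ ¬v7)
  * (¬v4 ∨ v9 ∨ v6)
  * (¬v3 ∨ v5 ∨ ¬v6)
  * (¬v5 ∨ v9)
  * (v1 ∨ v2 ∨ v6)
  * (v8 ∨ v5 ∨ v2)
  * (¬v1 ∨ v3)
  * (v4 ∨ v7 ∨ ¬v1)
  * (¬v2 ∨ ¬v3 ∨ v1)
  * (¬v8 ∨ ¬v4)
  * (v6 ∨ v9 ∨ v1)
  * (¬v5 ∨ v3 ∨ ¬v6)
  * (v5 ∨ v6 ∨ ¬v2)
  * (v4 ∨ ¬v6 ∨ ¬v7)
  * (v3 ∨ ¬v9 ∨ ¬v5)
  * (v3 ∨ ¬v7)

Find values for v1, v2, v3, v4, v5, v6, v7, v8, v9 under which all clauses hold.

v1=1  v2=0  v3=1  v4=1  v5=1  v6=0  v7=0  v8=0  v9=1

Check each clause:
  1. (v9 ∨ ¬v3 ∨ ¬v8) — ¬v8 is true.
  2. (v9 ∨ ¬v7) — v9 is true.
  3. (v1 ∨ ¬v9 ∨ v8) — v1 is true.
  4. (¬v1 ∨ v9 ∨ v4) — v9 is true.
  5. (v9 ∨ v7) — v9 is true.
  6. (¬v6 ∨ ¬v8 ∨ v9) — ¬v8 is true.
  7. (¬v7 ∨ v4 ∨ v6) — ¬v7 is true.
  8. (v6 ∨ ¬v4 ∨ v9) — v9 is true.
  9. (¬v3 ∨ v5 ∨ ¬v6) — ¬v6 is true.
  10. (¬v5 ∨ v9) — v9 is true.
  11. (v1 ∨ v6 ∨ v2) — v1 is true.
  12. (v5 ∨ v2 ∨ v8) — v5 is true.
  13. (¬v1 ∨ v3) — v3 is true.
  14. (v4 ∨ ¬v1 ∨ v7) — v4 is true.
  15. (¬v3 ∨ ¬v2 ∨ v1) — v1 is true.
  16. (¬v8 ∨ ¬v4) — ¬v8 is true.
  17. (v6 ∨ v9 ∨ v1) — v1 is true.
  18. (¬v5 ∨ v3 ∨ ¬v6) — ¬v6 is true.
  19. (v6 ∨ ¬v2 ∨ v5) — v5 is true.
  20. (v4 ∨ ¬v6 ∨ ¬v7) — ¬v7 is true.
  21. (v3 ∨ ¬v5 ∨ ¬v9) — v3 is true.
  22. (¬v7 ∨ v3) — ¬v7 is true.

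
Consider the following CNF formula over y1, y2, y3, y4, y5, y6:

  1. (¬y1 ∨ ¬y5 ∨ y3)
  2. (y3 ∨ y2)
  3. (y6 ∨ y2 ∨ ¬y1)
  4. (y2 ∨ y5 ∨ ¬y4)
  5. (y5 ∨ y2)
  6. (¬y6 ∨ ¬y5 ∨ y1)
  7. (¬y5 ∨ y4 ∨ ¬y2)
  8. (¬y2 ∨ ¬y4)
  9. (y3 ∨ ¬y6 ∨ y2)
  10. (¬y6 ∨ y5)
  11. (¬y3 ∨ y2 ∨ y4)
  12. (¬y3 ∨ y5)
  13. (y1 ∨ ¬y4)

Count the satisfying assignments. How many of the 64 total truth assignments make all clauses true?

Satisfying assignments:
  y1=F y2=T y3=F y4=F y5=F y6=F
  y1=T y2=F y3=T y4=T y5=T y6=T
  y1=T y2=T y3=F y4=F y5=F y6=F
Count: 3.

3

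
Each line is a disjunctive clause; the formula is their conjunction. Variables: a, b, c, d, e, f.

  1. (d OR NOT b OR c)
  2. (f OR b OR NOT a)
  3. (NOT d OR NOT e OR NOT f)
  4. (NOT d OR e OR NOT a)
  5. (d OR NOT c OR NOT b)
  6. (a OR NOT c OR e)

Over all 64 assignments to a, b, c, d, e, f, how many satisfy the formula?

20

Split on d, then a.
  d=1, a=1: remaining (b,c,e,f) ∈ {(1,0,1,0); (1,1,1,0)} — 2.
  d=1, a=0: b free; 4 ways for (c,e,f) × 2^1 = 8.
  d=0, a=1: remaining (b,c,e,f) ∈ {(0,0,0,1); (0,0,1,1); (0,1,0,1); (0,1,1,1)} — 4.
  d=0, a=0: f free; 3 ways for (b,c,e) × 2^1 = 6.
Total: 2 + 8 + 4 + 6 = 20.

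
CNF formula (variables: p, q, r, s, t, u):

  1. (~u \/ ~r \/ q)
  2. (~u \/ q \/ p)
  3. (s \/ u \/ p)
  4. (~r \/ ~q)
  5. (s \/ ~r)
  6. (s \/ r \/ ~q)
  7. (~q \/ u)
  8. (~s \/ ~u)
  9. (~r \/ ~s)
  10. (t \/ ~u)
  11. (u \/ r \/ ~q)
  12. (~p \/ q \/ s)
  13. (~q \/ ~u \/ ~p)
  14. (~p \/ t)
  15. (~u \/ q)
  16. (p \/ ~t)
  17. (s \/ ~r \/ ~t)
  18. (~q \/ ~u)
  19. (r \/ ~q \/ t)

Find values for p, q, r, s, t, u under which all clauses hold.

p=0, q=0, r=0, s=1, t=0, u=0

Check each clause:
  1. (~u \/ q \/ ~r) — ~u is true.
  2. (~u \/ q \/ p) — ~u is true.
  3. (p \/ u \/ s) — s is true.
  4. (~r \/ ~q) — ~r is true.
  5. (s \/ ~r) — s is true.
  6. (~q \/ r \/ s) — s is true.
  7. (~q \/ u) — ~q is true.
  8. (~s \/ ~u) — ~u is true.
  9. (~s \/ ~r) — ~r is true.
  10. (~u \/ t) — ~u is true.
  11. (r \/ u \/ ~q) — ~q is true.
  12. (q \/ ~p \/ s) — s is true.
  13. (~q \/ ~p \/ ~u) — ~u is true.
  14. (~p \/ t) — ~p is true.
  15. (~u \/ q) — ~u is true.
  16. (p \/ ~t) — ~t is true.
  17. (s \/ ~r \/ ~t) — ~t is true.
  18. (~q \/ ~u) — ~u is true.
  19. (~q \/ t \/ r) — ~q is true.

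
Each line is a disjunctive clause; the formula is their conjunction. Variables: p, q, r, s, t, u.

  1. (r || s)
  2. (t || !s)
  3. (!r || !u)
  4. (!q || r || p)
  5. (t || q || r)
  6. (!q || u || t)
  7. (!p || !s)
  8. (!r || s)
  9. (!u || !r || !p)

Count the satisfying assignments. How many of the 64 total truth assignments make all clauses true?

The models are:
  p=0 q=0 r=0 s=1 t=1 u=0
  p=0 q=0 r=0 s=1 t=1 u=1
  p=0 q=0 r=1 s=1 t=1 u=0
  p=0 q=1 r=1 s=1 t=1 u=0
That's 4 in total.

4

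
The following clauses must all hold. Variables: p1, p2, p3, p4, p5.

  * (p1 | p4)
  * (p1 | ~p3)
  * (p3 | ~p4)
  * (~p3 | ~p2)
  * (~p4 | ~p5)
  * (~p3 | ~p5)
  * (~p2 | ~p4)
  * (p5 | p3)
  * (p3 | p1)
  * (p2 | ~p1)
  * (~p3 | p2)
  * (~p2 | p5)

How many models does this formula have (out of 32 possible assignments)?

1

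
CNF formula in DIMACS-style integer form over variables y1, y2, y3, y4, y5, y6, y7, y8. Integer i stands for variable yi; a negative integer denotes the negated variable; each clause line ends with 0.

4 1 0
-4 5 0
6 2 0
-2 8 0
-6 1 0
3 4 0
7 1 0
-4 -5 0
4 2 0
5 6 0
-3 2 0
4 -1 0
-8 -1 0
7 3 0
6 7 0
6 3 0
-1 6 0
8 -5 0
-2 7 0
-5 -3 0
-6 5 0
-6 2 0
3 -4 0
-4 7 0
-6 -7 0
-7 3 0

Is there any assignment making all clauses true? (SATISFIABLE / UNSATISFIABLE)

y6 = True:
  propagation gives y1=True, y4=True, y5=True; an empty clause results — contradiction.
y6 = False:
  propagation gives y2=True, y8=True, y5=True, y4=False; an empty clause results — contradiction.
Every branch closes, so no satisfying assignment exists.

UNSATISFIABLE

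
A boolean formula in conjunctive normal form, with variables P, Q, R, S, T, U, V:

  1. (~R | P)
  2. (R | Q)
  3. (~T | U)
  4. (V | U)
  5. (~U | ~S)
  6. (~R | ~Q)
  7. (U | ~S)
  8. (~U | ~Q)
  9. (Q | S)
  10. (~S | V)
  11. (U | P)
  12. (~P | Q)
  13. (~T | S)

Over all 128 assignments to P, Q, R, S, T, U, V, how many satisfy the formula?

The models are:
  P=1 Q=1 R=0 S=0 T=0 U=0 V=1
Count: 1.

1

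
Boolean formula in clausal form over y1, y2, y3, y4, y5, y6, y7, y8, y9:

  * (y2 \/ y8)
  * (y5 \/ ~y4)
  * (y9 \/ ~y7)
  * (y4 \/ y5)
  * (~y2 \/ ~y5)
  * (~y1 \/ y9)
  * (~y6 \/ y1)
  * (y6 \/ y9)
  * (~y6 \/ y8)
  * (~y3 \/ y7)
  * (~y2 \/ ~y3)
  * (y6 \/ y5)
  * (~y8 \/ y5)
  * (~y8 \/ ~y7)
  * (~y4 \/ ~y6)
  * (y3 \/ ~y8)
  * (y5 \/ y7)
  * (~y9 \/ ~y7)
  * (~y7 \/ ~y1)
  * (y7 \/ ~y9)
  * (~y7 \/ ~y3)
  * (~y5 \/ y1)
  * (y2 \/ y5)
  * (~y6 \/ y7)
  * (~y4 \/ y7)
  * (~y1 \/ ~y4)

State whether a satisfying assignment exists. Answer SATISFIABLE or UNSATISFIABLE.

UNSATISFIABLE

y7 = True:
  propagation gives y9=True; an empty clause results — contradiction.
y7 = False:
  propagation gives y3=False, y8=False, y2=True, y5=False; an empty clause results — contradiction.
Every branch closes, so no satisfying assignment exists.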